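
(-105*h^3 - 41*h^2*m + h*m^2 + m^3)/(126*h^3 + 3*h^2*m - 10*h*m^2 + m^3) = (-5*h - m)/(6*h - m)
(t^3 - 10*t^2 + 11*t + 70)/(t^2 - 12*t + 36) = (t^3 - 10*t^2 + 11*t + 70)/(t^2 - 12*t + 36)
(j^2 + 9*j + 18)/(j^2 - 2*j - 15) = (j + 6)/(j - 5)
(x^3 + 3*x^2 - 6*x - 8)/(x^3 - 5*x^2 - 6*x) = (x^2 + 2*x - 8)/(x*(x - 6))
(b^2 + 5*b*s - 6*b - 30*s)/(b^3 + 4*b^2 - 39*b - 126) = (b + 5*s)/(b^2 + 10*b + 21)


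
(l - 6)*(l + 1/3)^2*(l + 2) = l^4 - 10*l^3/3 - 131*l^2/9 - 76*l/9 - 4/3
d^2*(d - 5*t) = d^3 - 5*d^2*t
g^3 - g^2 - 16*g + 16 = (g - 4)*(g - 1)*(g + 4)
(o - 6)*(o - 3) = o^2 - 9*o + 18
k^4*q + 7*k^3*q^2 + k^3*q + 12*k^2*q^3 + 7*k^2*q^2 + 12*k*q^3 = k*(k + 3*q)*(k + 4*q)*(k*q + q)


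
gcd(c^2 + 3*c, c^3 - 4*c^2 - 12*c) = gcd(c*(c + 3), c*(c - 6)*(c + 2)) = c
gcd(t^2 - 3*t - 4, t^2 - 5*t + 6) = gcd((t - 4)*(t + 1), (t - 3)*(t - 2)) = 1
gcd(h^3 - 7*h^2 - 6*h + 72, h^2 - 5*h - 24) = h + 3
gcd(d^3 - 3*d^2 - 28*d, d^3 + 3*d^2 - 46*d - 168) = d^2 - 3*d - 28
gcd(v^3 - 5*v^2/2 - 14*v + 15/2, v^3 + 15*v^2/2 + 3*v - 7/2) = v - 1/2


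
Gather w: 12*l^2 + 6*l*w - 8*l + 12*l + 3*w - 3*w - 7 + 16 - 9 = 12*l^2 + 6*l*w + 4*l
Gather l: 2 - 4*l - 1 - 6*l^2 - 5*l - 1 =-6*l^2 - 9*l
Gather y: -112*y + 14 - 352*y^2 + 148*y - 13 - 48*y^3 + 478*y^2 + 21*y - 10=-48*y^3 + 126*y^2 + 57*y - 9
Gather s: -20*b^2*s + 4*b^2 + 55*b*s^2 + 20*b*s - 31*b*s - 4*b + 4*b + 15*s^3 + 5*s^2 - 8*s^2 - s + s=4*b^2 + 15*s^3 + s^2*(55*b - 3) + s*(-20*b^2 - 11*b)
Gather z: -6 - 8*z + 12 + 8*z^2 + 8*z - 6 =8*z^2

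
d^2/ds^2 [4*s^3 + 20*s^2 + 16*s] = 24*s + 40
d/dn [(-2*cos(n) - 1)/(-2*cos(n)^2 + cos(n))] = 2*(2*sin(2*n) + sin(3*n))/((2*cos(n) - 1)^2*(cos(2*n) + 1))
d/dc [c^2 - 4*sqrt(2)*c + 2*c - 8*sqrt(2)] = 2*c - 4*sqrt(2) + 2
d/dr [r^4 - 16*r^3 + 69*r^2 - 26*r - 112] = 4*r^3 - 48*r^2 + 138*r - 26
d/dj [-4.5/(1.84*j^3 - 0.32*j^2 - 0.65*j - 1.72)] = (24.84*j^2 - 2.88*j - 2.925)/(-1.84*j^3 + 0.32*j^2 + 0.65*j + 1.72)^2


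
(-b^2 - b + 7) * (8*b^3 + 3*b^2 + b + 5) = -8*b^5 - 11*b^4 + 52*b^3 + 15*b^2 + 2*b + 35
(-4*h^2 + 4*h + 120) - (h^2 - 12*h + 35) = -5*h^2 + 16*h + 85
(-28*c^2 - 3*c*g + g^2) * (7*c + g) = -196*c^3 - 49*c^2*g + 4*c*g^2 + g^3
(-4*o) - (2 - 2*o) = -2*o - 2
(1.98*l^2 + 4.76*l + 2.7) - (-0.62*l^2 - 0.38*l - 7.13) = 2.6*l^2 + 5.14*l + 9.83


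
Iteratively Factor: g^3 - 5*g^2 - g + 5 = (g + 1)*(g^2 - 6*g + 5) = (g - 1)*(g + 1)*(g - 5)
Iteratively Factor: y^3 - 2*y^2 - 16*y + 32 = (y - 2)*(y^2 - 16) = (y - 2)*(y + 4)*(y - 4)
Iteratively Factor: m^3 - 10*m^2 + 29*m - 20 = (m - 4)*(m^2 - 6*m + 5) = (m - 5)*(m - 4)*(m - 1)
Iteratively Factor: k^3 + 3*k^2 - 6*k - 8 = (k + 1)*(k^2 + 2*k - 8) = (k - 2)*(k + 1)*(k + 4)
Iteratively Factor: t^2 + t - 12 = (t + 4)*(t - 3)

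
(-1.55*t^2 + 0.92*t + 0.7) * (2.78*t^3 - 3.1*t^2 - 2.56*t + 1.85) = -4.309*t^5 + 7.3626*t^4 + 3.062*t^3 - 7.3927*t^2 - 0.0899999999999996*t + 1.295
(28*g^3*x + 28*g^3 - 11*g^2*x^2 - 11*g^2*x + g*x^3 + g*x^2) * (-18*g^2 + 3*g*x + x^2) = -504*g^5*x - 504*g^5 + 282*g^4*x^2 + 282*g^4*x - 23*g^3*x^3 - 23*g^3*x^2 - 8*g^2*x^4 - 8*g^2*x^3 + g*x^5 + g*x^4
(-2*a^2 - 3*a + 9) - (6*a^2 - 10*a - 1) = -8*a^2 + 7*a + 10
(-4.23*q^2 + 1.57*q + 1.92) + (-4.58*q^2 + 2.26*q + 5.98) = -8.81*q^2 + 3.83*q + 7.9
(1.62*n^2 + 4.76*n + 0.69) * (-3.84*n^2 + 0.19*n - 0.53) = -6.2208*n^4 - 17.9706*n^3 - 2.6038*n^2 - 2.3917*n - 0.3657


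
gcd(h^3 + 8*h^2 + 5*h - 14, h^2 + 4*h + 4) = h + 2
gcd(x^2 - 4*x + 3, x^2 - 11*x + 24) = x - 3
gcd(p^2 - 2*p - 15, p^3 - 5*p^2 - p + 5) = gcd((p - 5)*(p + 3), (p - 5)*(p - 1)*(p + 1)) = p - 5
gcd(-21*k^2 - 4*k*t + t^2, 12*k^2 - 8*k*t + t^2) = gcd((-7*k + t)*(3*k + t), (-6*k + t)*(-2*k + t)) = 1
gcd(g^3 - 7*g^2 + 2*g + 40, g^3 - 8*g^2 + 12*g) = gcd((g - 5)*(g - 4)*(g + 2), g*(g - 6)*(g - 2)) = 1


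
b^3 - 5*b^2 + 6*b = b*(b - 3)*(b - 2)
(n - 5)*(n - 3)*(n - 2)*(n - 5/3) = n^4 - 35*n^3/3 + 143*n^2/3 - 245*n/3 + 50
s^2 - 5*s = s*(s - 5)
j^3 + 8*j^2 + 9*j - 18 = (j - 1)*(j + 3)*(j + 6)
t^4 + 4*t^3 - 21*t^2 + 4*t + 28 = (t - 2)^2*(t + 1)*(t + 7)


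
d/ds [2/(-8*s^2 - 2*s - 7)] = 4*(8*s + 1)/(8*s^2 + 2*s + 7)^2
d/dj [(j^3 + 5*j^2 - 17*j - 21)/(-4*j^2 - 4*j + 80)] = (-j^4 - 2*j^3 + 38*j^2 + 158*j - 361)/(4*(j^4 + 2*j^3 - 39*j^2 - 40*j + 400))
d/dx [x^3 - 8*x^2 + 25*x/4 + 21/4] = 3*x^2 - 16*x + 25/4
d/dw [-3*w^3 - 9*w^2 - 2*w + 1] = -9*w^2 - 18*w - 2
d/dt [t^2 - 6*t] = 2*t - 6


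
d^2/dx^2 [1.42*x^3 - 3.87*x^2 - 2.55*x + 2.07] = 8.52*x - 7.74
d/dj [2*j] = 2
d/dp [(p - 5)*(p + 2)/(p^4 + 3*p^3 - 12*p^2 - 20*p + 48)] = 2*(-p^4 + p^3 + 31*p^2 + 79*p + 86)/(p^7 + 8*p^6 + p^5 - 110*p^4 - 100*p^3 + 568*p^2 + 384*p - 1152)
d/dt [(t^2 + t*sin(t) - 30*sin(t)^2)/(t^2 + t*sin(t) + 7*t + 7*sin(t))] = (-(t^2 + t*sin(t) - 30*sin(t)^2)*(t*cos(t) + 2*t + sin(t) + 7*cos(t) + 7) + (t^2 + t*sin(t) + 7*t + 7*sin(t))*(t*cos(t) + 2*t + sin(t) - 30*sin(2*t)))/((t + 7)^2*(t + sin(t))^2)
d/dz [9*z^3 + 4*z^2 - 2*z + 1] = 27*z^2 + 8*z - 2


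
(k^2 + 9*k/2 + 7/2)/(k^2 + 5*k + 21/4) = 2*(k + 1)/(2*k + 3)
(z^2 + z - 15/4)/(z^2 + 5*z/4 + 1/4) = (4*z^2 + 4*z - 15)/(4*z^2 + 5*z + 1)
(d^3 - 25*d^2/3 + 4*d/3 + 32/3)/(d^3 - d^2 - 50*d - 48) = (d - 4/3)/(d + 6)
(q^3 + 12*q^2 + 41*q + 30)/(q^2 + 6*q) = q + 6 + 5/q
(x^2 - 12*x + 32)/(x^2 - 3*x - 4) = (x - 8)/(x + 1)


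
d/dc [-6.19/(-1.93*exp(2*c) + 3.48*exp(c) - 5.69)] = (21.5412 - 23.8934*exp(c))*exp(c)/(1.93*exp(2*c) - 3.48*exp(c) + 5.69)^2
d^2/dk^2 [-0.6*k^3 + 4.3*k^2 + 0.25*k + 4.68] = 8.6 - 3.6*k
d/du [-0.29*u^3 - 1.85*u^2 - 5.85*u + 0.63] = -0.87*u^2 - 3.7*u - 5.85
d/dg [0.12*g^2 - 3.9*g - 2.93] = 0.24*g - 3.9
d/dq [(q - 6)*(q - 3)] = 2*q - 9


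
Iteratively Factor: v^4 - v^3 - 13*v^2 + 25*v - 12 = (v - 1)*(v^3 - 13*v + 12) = (v - 1)*(v + 4)*(v^2 - 4*v + 3) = (v - 3)*(v - 1)*(v + 4)*(v - 1)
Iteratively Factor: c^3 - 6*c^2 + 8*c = (c - 2)*(c^2 - 4*c) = (c - 4)*(c - 2)*(c)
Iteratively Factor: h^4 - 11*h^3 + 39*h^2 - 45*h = (h)*(h^3 - 11*h^2 + 39*h - 45) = h*(h - 5)*(h^2 - 6*h + 9) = h*(h - 5)*(h - 3)*(h - 3)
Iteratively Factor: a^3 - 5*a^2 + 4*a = (a)*(a^2 - 5*a + 4) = a*(a - 1)*(a - 4)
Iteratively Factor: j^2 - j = (j - 1)*(j)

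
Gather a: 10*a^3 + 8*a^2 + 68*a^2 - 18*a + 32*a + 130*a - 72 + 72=10*a^3 + 76*a^2 + 144*a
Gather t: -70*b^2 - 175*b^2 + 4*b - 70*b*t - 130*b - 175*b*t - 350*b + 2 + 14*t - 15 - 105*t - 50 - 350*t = -245*b^2 - 476*b + t*(-245*b - 441) - 63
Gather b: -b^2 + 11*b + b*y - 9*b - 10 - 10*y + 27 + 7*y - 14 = -b^2 + b*(y + 2) - 3*y + 3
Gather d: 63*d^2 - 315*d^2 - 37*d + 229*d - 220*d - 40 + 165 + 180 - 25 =-252*d^2 - 28*d + 280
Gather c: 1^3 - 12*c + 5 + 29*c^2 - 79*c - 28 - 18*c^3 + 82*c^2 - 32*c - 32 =-18*c^3 + 111*c^2 - 123*c - 54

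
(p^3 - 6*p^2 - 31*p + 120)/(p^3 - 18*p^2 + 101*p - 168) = (p + 5)/(p - 7)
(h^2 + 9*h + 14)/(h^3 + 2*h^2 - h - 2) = (h + 7)/(h^2 - 1)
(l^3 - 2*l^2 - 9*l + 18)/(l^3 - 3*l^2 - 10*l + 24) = (l - 3)/(l - 4)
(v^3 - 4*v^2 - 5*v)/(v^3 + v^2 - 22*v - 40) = v*(v + 1)/(v^2 + 6*v + 8)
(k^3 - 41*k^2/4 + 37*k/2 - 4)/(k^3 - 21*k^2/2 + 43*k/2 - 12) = (4*k^2 - 9*k + 2)/(2*(2*k^2 - 5*k + 3))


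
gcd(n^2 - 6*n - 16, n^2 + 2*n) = n + 2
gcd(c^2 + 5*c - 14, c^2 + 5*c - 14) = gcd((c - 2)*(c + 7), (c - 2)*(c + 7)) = c^2 + 5*c - 14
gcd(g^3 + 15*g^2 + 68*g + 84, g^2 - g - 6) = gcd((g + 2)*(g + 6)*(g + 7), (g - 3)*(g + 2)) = g + 2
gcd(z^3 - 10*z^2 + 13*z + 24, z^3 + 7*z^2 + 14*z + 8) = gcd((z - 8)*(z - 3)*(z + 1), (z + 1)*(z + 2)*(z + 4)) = z + 1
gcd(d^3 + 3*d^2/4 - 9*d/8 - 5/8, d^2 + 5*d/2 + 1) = d + 1/2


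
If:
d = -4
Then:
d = -4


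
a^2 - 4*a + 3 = (a - 3)*(a - 1)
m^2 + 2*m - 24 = (m - 4)*(m + 6)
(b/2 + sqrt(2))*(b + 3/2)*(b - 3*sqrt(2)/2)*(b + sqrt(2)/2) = b^4/2 + sqrt(2)*b^3/2 + 3*b^3/4 - 11*b^2/4 + 3*sqrt(2)*b^2/4 - 33*b/8 - 3*sqrt(2)*b/2 - 9*sqrt(2)/4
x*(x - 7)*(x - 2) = x^3 - 9*x^2 + 14*x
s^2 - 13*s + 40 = (s - 8)*(s - 5)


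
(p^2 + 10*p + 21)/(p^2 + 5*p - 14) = (p + 3)/(p - 2)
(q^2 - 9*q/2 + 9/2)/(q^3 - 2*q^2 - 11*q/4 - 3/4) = 2*(2*q - 3)/(4*q^2 + 4*q + 1)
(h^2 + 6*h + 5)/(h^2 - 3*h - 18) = (h^2 + 6*h + 5)/(h^2 - 3*h - 18)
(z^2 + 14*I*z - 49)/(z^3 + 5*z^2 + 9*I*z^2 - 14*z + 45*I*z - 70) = (z + 7*I)/(z^2 + z*(5 + 2*I) + 10*I)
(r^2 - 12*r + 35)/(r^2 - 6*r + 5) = (r - 7)/(r - 1)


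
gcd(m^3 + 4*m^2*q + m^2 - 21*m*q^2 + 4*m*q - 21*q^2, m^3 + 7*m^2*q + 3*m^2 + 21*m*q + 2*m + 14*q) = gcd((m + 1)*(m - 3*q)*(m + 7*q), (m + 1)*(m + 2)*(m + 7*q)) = m^2 + 7*m*q + m + 7*q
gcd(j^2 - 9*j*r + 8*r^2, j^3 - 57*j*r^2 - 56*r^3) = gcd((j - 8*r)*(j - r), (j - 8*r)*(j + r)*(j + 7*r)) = -j + 8*r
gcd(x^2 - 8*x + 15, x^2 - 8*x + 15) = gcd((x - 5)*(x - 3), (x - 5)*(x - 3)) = x^2 - 8*x + 15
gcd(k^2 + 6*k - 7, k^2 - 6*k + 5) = k - 1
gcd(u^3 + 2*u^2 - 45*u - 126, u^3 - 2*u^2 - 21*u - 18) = u + 3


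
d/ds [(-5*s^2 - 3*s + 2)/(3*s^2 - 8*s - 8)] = (49*s^2 + 68*s + 40)/(9*s^4 - 48*s^3 + 16*s^2 + 128*s + 64)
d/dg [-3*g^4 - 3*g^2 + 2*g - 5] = -12*g^3 - 6*g + 2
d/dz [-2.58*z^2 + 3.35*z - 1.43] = 3.35 - 5.16*z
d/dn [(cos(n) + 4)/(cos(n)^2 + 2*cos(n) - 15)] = (cos(n)^2 + 8*cos(n) + 23)*sin(n)/(cos(n)^2 + 2*cos(n) - 15)^2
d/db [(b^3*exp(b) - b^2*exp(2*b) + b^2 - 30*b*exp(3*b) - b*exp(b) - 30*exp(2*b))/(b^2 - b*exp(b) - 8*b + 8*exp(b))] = ((b^2 - b*exp(b) - 8*b + 8*exp(b))*(b^3*exp(b) - 2*b^2*exp(2*b) + 3*b^2*exp(b) - 90*b*exp(3*b) - 2*b*exp(2*b) - b*exp(b) + 2*b - 30*exp(3*b) - 60*exp(2*b) - exp(b)) - (b*exp(b) - 2*b - 7*exp(b) + 8)*(-b^3*exp(b) + b^2*exp(2*b) - b^2 + 30*b*exp(3*b) + b*exp(b) + 30*exp(2*b)))/(b^2 - b*exp(b) - 8*b + 8*exp(b))^2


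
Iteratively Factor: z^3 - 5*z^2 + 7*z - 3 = (z - 3)*(z^2 - 2*z + 1) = (z - 3)*(z - 1)*(z - 1)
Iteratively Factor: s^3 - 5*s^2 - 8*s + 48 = (s - 4)*(s^2 - s - 12) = (s - 4)^2*(s + 3)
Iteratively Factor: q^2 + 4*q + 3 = (q + 1)*(q + 3)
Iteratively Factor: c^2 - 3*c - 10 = (c + 2)*(c - 5)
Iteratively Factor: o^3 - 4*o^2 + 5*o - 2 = (o - 2)*(o^2 - 2*o + 1) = (o - 2)*(o - 1)*(o - 1)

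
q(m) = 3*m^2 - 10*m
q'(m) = 6*m - 10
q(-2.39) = 41.04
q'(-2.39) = -24.34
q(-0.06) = 0.61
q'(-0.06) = -10.36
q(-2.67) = 48.09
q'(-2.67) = -26.02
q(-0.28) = 3.04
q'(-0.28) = -11.68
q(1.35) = -8.03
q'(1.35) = -1.90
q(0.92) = -6.66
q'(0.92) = -4.48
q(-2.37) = 40.55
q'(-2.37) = -24.22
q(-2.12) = 34.68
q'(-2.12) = -22.72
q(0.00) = 0.00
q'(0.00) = -10.00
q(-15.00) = 825.00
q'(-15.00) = -100.00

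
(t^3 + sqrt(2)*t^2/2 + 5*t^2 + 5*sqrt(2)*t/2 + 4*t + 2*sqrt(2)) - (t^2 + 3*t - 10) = t^3 + sqrt(2)*t^2/2 + 4*t^2 + t + 5*sqrt(2)*t/2 + 2*sqrt(2) + 10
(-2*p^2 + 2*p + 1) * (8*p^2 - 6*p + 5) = -16*p^4 + 28*p^3 - 14*p^2 + 4*p + 5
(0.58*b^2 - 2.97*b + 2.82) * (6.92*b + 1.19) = 4.0136*b^3 - 19.8622*b^2 + 15.9801*b + 3.3558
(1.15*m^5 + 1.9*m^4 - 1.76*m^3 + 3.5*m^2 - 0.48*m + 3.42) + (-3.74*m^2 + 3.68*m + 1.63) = 1.15*m^5 + 1.9*m^4 - 1.76*m^3 - 0.24*m^2 + 3.2*m + 5.05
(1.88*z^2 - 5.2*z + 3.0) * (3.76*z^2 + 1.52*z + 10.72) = 7.0688*z^4 - 16.6944*z^3 + 23.5296*z^2 - 51.184*z + 32.16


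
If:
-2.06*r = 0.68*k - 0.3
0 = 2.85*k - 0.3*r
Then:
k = 0.01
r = 0.14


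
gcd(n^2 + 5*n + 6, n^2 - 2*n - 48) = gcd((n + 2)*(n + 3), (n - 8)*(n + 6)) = 1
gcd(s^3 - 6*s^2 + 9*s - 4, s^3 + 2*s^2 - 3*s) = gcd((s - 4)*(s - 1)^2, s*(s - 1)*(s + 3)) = s - 1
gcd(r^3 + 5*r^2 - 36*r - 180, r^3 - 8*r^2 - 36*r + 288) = r^2 - 36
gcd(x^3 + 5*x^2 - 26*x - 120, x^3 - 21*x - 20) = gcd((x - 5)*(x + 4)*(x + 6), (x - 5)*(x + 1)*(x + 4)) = x^2 - x - 20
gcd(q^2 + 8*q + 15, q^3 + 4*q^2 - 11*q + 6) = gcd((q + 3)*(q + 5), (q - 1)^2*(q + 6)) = 1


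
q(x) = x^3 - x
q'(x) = 3*x^2 - 1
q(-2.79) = -18.93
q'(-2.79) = 22.35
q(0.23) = -0.22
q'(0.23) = -0.84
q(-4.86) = -109.93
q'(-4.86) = 69.86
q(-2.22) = -8.72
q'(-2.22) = 13.79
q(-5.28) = -141.92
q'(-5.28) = 82.64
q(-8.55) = -616.48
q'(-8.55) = 218.31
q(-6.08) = -218.68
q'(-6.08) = 109.90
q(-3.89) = -54.97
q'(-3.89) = 44.40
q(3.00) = 24.00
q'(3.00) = 26.00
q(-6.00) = -210.00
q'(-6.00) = 107.00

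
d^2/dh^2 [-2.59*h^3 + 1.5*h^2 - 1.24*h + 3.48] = 3.0 - 15.54*h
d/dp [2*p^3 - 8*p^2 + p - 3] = 6*p^2 - 16*p + 1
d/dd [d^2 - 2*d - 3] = 2*d - 2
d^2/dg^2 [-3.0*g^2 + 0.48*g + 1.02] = -6.00000000000000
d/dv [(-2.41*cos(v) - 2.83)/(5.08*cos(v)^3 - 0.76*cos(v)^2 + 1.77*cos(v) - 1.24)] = (-24.4856*cos(v)^3 - 41.2976*cos(v)^2 + 4.3016*cos(v) - 7.9975)*sin(v)/(25.8064*cos(v)^6 - 7.7216*cos(v)^5 + 18.5608*cos(v)^4 - 15.2888*cos(v)^3 + 5.0177*cos(v)^2 - 4.3896*cos(v) + 1.5376)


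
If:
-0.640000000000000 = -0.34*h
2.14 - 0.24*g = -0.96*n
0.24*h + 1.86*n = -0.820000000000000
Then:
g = 6.18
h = 1.88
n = -0.68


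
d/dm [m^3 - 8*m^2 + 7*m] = 3*m^2 - 16*m + 7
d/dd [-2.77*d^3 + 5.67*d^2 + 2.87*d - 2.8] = -8.31*d^2 + 11.34*d + 2.87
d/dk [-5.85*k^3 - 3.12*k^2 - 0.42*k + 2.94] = -17.55*k^2 - 6.24*k - 0.42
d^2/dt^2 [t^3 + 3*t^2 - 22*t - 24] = 6*t + 6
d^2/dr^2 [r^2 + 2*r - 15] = 2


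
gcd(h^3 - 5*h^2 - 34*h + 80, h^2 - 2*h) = h - 2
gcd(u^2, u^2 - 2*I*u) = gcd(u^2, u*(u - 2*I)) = u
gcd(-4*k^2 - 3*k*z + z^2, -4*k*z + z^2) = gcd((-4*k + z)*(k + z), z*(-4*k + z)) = -4*k + z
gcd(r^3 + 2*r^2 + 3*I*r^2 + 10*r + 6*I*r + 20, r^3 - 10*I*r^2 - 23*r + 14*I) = r - 2*I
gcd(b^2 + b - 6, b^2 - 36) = 1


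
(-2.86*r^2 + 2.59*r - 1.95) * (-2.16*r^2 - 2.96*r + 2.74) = 6.1776*r^4 + 2.8712*r^3 - 11.2908*r^2 + 12.8686*r - 5.343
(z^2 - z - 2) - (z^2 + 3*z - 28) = 26 - 4*z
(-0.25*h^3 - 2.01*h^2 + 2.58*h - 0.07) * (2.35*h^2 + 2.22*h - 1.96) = -0.5875*h^5 - 5.2785*h^4 + 2.0908*h^3 + 9.5027*h^2 - 5.2122*h + 0.1372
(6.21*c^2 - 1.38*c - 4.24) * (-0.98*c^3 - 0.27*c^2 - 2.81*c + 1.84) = -6.0858*c^5 - 0.3243*c^4 - 12.9223*c^3 + 16.449*c^2 + 9.3752*c - 7.8016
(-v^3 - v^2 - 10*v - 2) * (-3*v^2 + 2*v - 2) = 3*v^5 + v^4 + 30*v^3 - 12*v^2 + 16*v + 4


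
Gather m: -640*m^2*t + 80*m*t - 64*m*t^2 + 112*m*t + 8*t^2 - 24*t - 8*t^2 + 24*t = -640*m^2*t + m*(-64*t^2 + 192*t)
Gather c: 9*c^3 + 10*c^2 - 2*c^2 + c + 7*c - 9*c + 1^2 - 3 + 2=9*c^3 + 8*c^2 - c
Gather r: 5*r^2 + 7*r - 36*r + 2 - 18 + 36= 5*r^2 - 29*r + 20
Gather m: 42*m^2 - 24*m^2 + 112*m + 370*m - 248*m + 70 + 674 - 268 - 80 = 18*m^2 + 234*m + 396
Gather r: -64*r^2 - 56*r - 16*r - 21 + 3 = -64*r^2 - 72*r - 18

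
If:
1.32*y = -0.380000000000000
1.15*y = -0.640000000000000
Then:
No Solution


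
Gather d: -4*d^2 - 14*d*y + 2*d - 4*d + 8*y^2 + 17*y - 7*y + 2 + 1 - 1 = -4*d^2 + d*(-14*y - 2) + 8*y^2 + 10*y + 2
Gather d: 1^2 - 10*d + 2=3 - 10*d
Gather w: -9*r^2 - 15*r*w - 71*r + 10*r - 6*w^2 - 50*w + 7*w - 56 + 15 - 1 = -9*r^2 - 61*r - 6*w^2 + w*(-15*r - 43) - 42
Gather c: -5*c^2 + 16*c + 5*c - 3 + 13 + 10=-5*c^2 + 21*c + 20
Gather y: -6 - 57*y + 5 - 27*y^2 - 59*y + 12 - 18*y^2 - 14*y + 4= -45*y^2 - 130*y + 15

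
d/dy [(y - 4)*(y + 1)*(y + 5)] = 3*y^2 + 4*y - 19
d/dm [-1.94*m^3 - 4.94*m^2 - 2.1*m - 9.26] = -5.82*m^2 - 9.88*m - 2.1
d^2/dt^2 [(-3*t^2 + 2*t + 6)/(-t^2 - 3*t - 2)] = 2*(-11*t^3 - 36*t^2 - 42*t - 18)/(t^6 + 9*t^5 + 33*t^4 + 63*t^3 + 66*t^2 + 36*t + 8)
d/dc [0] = 0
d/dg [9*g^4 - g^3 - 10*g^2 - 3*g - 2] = 36*g^3 - 3*g^2 - 20*g - 3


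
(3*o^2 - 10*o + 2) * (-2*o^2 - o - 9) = -6*o^4 + 17*o^3 - 21*o^2 + 88*o - 18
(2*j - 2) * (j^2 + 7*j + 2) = 2*j^3 + 12*j^2 - 10*j - 4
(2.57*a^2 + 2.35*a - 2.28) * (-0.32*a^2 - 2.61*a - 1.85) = -0.8224*a^4 - 7.4597*a^3 - 10.1584*a^2 + 1.6033*a + 4.218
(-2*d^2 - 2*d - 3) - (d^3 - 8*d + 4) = -d^3 - 2*d^2 + 6*d - 7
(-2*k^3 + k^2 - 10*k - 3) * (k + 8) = -2*k^4 - 15*k^3 - 2*k^2 - 83*k - 24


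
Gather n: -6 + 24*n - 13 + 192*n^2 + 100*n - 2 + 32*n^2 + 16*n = 224*n^2 + 140*n - 21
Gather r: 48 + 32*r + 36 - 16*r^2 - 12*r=-16*r^2 + 20*r + 84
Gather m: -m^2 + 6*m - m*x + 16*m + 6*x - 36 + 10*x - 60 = -m^2 + m*(22 - x) + 16*x - 96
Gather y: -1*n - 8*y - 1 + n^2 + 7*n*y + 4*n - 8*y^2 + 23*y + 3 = n^2 + 3*n - 8*y^2 + y*(7*n + 15) + 2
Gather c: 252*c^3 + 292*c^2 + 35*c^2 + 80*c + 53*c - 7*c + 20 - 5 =252*c^3 + 327*c^2 + 126*c + 15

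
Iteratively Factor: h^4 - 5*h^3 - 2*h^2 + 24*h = (h - 3)*(h^3 - 2*h^2 - 8*h) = (h - 4)*(h - 3)*(h^2 + 2*h) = (h - 4)*(h - 3)*(h + 2)*(h)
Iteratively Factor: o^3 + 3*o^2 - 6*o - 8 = (o + 1)*(o^2 + 2*o - 8) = (o + 1)*(o + 4)*(o - 2)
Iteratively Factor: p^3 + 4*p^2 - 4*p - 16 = (p + 2)*(p^2 + 2*p - 8) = (p - 2)*(p + 2)*(p + 4)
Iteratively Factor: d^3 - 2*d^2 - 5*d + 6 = (d + 2)*(d^2 - 4*d + 3) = (d - 1)*(d + 2)*(d - 3)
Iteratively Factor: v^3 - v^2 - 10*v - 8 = (v + 2)*(v^2 - 3*v - 4) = (v + 1)*(v + 2)*(v - 4)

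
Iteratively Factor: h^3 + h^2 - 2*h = (h - 1)*(h^2 + 2*h) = h*(h - 1)*(h + 2)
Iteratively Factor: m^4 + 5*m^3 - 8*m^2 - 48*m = (m)*(m^3 + 5*m^2 - 8*m - 48) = m*(m - 3)*(m^2 + 8*m + 16) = m*(m - 3)*(m + 4)*(m + 4)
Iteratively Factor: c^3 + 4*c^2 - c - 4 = (c + 4)*(c^2 - 1) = (c + 1)*(c + 4)*(c - 1)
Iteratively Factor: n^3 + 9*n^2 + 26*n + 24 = (n + 3)*(n^2 + 6*n + 8) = (n + 3)*(n + 4)*(n + 2)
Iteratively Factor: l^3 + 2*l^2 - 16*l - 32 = (l + 2)*(l^2 - 16) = (l + 2)*(l + 4)*(l - 4)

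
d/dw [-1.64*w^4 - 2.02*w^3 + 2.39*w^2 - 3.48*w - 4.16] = -6.56*w^3 - 6.06*w^2 + 4.78*w - 3.48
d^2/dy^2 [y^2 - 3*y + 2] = 2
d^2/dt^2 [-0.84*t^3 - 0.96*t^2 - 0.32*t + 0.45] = -5.04*t - 1.92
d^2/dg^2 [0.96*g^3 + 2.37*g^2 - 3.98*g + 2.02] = 5.76*g + 4.74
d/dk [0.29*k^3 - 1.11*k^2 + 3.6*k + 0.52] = 0.87*k^2 - 2.22*k + 3.6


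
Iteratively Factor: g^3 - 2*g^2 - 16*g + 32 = (g + 4)*(g^2 - 6*g + 8) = (g - 4)*(g + 4)*(g - 2)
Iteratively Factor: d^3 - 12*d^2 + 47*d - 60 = (d - 4)*(d^2 - 8*d + 15) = (d - 4)*(d - 3)*(d - 5)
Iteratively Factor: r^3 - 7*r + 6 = (r - 1)*(r^2 + r - 6) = (r - 2)*(r - 1)*(r + 3)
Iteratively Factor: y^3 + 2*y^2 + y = (y)*(y^2 + 2*y + 1) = y*(y + 1)*(y + 1)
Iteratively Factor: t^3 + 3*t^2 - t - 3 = (t + 1)*(t^2 + 2*t - 3) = (t - 1)*(t + 1)*(t + 3)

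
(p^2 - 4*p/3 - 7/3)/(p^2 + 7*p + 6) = (p - 7/3)/(p + 6)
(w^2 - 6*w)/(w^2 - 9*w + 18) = w/(w - 3)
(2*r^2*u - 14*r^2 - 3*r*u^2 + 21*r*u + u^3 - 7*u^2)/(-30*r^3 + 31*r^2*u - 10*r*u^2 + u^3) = (-r*u + 7*r + u^2 - 7*u)/(15*r^2 - 8*r*u + u^2)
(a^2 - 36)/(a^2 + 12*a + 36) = (a - 6)/(a + 6)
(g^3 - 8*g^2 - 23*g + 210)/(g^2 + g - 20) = (g^2 - 13*g + 42)/(g - 4)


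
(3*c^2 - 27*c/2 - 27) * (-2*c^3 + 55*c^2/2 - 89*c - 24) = -6*c^5 + 219*c^4/2 - 2337*c^3/4 + 387*c^2 + 2727*c + 648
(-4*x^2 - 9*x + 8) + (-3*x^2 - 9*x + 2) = -7*x^2 - 18*x + 10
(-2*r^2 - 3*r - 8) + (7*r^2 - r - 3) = 5*r^2 - 4*r - 11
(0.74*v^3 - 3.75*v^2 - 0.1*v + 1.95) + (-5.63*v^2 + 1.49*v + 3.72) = 0.74*v^3 - 9.38*v^2 + 1.39*v + 5.67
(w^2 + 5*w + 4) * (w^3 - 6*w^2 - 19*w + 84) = w^5 - w^4 - 45*w^3 - 35*w^2 + 344*w + 336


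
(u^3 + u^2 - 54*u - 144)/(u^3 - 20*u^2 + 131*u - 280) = (u^2 + 9*u + 18)/(u^2 - 12*u + 35)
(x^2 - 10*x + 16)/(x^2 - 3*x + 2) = (x - 8)/(x - 1)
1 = 1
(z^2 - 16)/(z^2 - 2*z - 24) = (z - 4)/(z - 6)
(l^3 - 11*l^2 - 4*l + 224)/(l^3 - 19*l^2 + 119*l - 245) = (l^2 - 4*l - 32)/(l^2 - 12*l + 35)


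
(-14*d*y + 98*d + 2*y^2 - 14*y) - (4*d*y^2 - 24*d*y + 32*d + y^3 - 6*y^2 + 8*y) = -4*d*y^2 + 10*d*y + 66*d - y^3 + 8*y^2 - 22*y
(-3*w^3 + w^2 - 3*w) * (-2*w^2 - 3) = 6*w^5 - 2*w^4 + 15*w^3 - 3*w^2 + 9*w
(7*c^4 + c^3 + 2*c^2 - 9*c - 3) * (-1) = -7*c^4 - c^3 - 2*c^2 + 9*c + 3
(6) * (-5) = -30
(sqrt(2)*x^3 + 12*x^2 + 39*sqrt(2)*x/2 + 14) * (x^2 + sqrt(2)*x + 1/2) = sqrt(2)*x^5 + 14*x^4 + 32*sqrt(2)*x^3 + 59*x^2 + 95*sqrt(2)*x/4 + 7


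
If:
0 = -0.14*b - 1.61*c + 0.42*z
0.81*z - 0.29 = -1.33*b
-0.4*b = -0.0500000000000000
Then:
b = 0.12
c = 0.03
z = 0.15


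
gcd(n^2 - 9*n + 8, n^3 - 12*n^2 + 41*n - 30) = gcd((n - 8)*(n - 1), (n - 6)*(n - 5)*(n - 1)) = n - 1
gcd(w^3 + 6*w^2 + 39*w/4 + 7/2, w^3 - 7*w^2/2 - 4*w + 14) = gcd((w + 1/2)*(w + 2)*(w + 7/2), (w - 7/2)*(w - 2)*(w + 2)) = w + 2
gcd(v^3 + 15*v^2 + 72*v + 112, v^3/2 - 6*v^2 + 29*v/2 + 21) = 1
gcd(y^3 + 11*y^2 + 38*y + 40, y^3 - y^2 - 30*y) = y + 5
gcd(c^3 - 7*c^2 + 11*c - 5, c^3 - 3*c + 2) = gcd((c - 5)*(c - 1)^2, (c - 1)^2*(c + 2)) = c^2 - 2*c + 1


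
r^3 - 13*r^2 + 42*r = r*(r - 7)*(r - 6)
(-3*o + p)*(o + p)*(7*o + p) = -21*o^3 - 17*o^2*p + 5*o*p^2 + p^3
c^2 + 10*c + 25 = (c + 5)^2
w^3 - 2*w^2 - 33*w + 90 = (w - 5)*(w - 3)*(w + 6)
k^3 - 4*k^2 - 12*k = k*(k - 6)*(k + 2)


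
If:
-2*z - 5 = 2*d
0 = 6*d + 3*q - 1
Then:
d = -z - 5/2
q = 2*z + 16/3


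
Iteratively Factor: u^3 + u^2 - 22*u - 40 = (u - 5)*(u^2 + 6*u + 8) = (u - 5)*(u + 2)*(u + 4)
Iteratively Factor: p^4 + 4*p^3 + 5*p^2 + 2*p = (p + 1)*(p^3 + 3*p^2 + 2*p) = (p + 1)^2*(p^2 + 2*p) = (p + 1)^2*(p + 2)*(p)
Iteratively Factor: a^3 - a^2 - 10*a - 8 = (a - 4)*(a^2 + 3*a + 2) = (a - 4)*(a + 1)*(a + 2)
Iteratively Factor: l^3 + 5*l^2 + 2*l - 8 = (l - 1)*(l^2 + 6*l + 8) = (l - 1)*(l + 2)*(l + 4)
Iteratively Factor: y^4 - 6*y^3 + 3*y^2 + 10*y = (y)*(y^3 - 6*y^2 + 3*y + 10) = y*(y + 1)*(y^2 - 7*y + 10) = y*(y - 5)*(y + 1)*(y - 2)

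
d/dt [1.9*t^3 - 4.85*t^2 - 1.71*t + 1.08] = 5.7*t^2 - 9.7*t - 1.71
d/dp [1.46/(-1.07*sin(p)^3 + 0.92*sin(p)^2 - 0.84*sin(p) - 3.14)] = (4.6866*sin(p)^2 - 2.6864*sin(p) + 1.2264)*cos(p)/(1.07*sin(p)^3 - 0.92*sin(p)^2 + 0.84*sin(p) + 3.14)^2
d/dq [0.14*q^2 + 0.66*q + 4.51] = 0.28*q + 0.66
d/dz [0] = 0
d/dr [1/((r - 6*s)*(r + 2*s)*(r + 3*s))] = (-(r - 6*s)*(r + 2*s) - (r - 6*s)*(r + 3*s) - (r + 2*s)*(r + 3*s))/((r - 6*s)^2*(r + 2*s)^2*(r + 3*s)^2)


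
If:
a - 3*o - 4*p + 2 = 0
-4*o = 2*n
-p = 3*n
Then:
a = 9*p/2 - 2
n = -p/3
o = p/6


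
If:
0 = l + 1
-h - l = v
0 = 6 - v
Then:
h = -5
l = -1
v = 6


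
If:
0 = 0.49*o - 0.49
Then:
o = 1.00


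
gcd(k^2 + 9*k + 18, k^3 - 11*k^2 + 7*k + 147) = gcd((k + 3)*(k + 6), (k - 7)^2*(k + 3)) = k + 3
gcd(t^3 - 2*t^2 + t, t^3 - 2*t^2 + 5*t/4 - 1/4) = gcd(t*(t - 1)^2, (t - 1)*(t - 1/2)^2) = t - 1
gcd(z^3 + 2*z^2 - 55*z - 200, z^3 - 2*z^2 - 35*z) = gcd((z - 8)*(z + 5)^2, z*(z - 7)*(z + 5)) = z + 5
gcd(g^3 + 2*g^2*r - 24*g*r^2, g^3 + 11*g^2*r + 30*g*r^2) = g^2 + 6*g*r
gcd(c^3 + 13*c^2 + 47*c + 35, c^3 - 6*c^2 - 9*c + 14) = 1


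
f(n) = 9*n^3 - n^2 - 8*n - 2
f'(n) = 27*n^2 - 2*n - 8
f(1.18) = 1.95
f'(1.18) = 27.23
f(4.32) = 670.37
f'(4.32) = 487.24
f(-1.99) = -60.97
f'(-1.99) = 102.90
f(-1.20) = -9.39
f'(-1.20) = 33.28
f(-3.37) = -330.85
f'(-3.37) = 305.38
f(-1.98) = -59.94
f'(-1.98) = 101.81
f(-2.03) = -65.17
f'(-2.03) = 107.32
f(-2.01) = -63.05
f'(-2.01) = 105.10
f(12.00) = 15310.00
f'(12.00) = 3856.00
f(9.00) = 6406.00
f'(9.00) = 2161.00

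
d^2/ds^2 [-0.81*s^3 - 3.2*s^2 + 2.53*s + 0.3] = -4.86*s - 6.4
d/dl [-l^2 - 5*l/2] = -2*l - 5/2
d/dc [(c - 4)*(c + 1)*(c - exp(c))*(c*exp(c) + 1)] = (1 - exp(c))*(c - 4)*(c + 1)*(c*exp(c) + 1) + (c - 4)*(c + 1)^2*(c - exp(c))*exp(c) + (c - 4)*(c - exp(c))*(c*exp(c) + 1) + (c + 1)*(c - exp(c))*(c*exp(c) + 1)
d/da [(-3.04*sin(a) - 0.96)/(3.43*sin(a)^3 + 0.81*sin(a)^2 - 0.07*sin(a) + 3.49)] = (20.8544*sin(a)^3 + 12.3408*sin(a)^2 + 1.5552*sin(a) - 10.6768)*cos(a)/(11.7649*sin(a)^6 + 5.5566*sin(a)^5 + 0.1759*sin(a)^4 + 23.828*sin(a)^3 + 5.6587*sin(a)^2 - 0.4886*sin(a) + 12.1801)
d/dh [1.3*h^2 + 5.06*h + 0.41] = 2.6*h + 5.06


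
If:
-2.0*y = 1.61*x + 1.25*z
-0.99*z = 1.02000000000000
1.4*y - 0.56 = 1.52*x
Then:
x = 0.13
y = 0.54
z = -1.03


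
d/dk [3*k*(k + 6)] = 6*k + 18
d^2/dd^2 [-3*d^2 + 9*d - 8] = -6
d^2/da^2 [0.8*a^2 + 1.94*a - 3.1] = 1.60000000000000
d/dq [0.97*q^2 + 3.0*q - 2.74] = 1.94*q + 3.0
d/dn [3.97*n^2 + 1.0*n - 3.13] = 7.94*n + 1.0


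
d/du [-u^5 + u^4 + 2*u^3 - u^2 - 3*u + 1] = -5*u^4 + 4*u^3 + 6*u^2 - 2*u - 3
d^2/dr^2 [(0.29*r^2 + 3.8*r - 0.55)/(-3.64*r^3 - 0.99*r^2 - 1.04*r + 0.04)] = (-7.684768*r^6 - 302.09088*r^5 + 11.872224*r^4 + 53.039512*r^3 + 9.018546*r^2 + 2.97528*r + 0.916232)/(48.228544*r^9 + 39.351312*r^8 + 52.041444*r^7 + 21.866811*r^6 + 14.00412*r^5 + 2.186196*r^4 + 0.895232*r^3 - 0.12504*r^2 + 0.004992*r - 6.4e-5)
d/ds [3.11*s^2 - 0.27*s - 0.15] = 6.22*s - 0.27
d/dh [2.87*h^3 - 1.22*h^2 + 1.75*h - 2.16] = 8.61*h^2 - 2.44*h + 1.75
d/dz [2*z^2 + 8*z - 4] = 4*z + 8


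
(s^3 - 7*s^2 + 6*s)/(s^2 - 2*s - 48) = s*(-s^2 + 7*s - 6)/(-s^2 + 2*s + 48)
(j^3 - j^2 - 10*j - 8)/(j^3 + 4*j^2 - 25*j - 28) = (j + 2)/(j + 7)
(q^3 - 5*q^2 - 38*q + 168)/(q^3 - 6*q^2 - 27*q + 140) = (q + 6)/(q + 5)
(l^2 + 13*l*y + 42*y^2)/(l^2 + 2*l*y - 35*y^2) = (-l - 6*y)/(-l + 5*y)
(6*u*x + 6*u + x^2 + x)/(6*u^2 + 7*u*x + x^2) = (x + 1)/(u + x)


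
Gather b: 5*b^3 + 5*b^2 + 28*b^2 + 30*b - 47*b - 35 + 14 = 5*b^3 + 33*b^2 - 17*b - 21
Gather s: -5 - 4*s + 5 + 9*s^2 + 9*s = 9*s^2 + 5*s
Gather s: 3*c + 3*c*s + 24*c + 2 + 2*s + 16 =27*c + s*(3*c + 2) + 18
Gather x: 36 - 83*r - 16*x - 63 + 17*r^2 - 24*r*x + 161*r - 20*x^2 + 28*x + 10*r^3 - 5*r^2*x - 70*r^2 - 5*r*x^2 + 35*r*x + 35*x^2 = 10*r^3 - 53*r^2 + 78*r + x^2*(15 - 5*r) + x*(-5*r^2 + 11*r + 12) - 27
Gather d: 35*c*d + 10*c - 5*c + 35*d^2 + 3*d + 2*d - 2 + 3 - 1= 5*c + 35*d^2 + d*(35*c + 5)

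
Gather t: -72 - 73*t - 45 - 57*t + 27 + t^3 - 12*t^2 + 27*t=t^3 - 12*t^2 - 103*t - 90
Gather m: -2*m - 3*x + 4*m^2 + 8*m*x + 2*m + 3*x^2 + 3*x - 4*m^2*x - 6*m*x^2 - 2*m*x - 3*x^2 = m^2*(4 - 4*x) + m*(-6*x^2 + 6*x)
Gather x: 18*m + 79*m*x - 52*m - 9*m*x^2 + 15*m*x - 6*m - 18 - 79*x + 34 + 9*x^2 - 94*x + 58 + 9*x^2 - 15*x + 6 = -40*m + x^2*(18 - 9*m) + x*(94*m - 188) + 80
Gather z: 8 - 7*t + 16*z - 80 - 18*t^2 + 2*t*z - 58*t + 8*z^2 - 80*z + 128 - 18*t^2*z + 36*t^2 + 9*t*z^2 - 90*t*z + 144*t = 18*t^2 + 79*t + z^2*(9*t + 8) + z*(-18*t^2 - 88*t - 64) + 56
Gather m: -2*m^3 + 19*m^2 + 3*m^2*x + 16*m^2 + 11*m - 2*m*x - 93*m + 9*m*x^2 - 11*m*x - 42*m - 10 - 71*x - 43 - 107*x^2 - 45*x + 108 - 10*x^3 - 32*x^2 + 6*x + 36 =-2*m^3 + m^2*(3*x + 35) + m*(9*x^2 - 13*x - 124) - 10*x^3 - 139*x^2 - 110*x + 91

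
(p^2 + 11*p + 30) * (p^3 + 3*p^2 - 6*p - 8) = p^5 + 14*p^4 + 57*p^3 + 16*p^2 - 268*p - 240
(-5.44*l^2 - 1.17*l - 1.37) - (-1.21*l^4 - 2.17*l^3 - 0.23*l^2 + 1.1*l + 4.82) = 1.21*l^4 + 2.17*l^3 - 5.21*l^2 - 2.27*l - 6.19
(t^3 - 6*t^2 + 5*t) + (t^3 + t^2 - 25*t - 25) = 2*t^3 - 5*t^2 - 20*t - 25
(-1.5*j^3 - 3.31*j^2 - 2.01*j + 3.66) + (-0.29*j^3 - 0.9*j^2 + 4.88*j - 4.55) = -1.79*j^3 - 4.21*j^2 + 2.87*j - 0.89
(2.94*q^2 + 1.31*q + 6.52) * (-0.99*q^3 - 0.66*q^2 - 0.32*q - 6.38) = -2.9106*q^5 - 3.2373*q^4 - 8.2602*q^3 - 23.4796*q^2 - 10.4442*q - 41.5976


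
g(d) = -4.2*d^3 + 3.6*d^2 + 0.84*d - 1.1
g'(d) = -12.6*d^2 + 7.2*d + 0.84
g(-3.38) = 199.37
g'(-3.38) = -167.44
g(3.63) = -151.51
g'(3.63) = -139.05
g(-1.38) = 15.63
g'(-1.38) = -33.09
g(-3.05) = 148.99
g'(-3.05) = -138.33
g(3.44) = -126.58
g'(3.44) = -123.50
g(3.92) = -195.48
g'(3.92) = -164.55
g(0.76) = -0.23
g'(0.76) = -0.97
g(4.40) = -285.48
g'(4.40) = -211.42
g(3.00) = -79.58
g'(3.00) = -90.96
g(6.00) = -773.66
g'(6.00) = -409.56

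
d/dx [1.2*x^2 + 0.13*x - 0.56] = 2.4*x + 0.13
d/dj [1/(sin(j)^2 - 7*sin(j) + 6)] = (7 - 2*sin(j))*cos(j)/(sin(j)^2 - 7*sin(j) + 6)^2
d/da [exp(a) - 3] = exp(a)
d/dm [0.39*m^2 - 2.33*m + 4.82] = 0.78*m - 2.33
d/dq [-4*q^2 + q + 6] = 1 - 8*q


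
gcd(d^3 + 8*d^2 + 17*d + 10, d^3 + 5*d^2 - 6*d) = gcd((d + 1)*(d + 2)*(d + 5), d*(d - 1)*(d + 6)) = 1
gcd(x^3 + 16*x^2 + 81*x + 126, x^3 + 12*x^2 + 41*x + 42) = x^2 + 10*x + 21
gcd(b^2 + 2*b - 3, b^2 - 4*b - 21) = b + 3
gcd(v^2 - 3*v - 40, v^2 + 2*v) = 1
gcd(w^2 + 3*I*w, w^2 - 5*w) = w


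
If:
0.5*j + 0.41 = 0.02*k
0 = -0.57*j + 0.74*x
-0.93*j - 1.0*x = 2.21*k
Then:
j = -0.80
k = 0.61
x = -0.61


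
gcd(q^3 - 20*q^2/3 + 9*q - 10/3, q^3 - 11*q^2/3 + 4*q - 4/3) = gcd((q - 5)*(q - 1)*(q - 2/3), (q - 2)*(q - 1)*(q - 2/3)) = q^2 - 5*q/3 + 2/3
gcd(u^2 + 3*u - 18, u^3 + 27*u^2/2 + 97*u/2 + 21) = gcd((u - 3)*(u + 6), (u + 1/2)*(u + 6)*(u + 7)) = u + 6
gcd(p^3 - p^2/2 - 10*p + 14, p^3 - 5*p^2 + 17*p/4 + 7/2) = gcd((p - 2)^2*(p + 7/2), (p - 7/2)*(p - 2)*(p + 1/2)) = p - 2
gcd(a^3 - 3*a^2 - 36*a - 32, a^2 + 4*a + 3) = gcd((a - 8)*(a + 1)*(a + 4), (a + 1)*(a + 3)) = a + 1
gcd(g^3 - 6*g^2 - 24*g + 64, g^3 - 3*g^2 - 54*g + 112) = g^2 - 10*g + 16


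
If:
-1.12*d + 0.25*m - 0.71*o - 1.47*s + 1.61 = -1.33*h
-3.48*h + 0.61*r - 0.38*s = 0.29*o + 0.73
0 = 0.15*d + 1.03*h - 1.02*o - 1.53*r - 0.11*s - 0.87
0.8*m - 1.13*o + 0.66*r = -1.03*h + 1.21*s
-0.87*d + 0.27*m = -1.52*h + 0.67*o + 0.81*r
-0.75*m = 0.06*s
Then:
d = 0.53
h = -0.19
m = -0.09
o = -1.38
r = 0.19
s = 1.18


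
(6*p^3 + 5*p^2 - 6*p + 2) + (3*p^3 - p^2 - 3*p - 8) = 9*p^3 + 4*p^2 - 9*p - 6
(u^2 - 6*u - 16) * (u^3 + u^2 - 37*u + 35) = u^5 - 5*u^4 - 59*u^3 + 241*u^2 + 382*u - 560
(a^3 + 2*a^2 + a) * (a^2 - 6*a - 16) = a^5 - 4*a^4 - 27*a^3 - 38*a^2 - 16*a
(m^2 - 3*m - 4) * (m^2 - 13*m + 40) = m^4 - 16*m^3 + 75*m^2 - 68*m - 160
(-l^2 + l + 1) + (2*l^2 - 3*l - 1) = l^2 - 2*l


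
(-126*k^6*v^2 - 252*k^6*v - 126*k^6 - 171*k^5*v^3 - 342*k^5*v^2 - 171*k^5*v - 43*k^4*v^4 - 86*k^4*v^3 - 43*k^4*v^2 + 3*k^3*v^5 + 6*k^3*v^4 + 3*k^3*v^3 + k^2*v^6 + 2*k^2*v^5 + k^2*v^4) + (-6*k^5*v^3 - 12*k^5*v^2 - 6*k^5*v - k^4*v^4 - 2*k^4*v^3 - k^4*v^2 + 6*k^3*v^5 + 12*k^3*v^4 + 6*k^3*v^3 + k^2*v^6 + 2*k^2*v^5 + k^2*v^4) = -126*k^6*v^2 - 252*k^6*v - 126*k^6 - 177*k^5*v^3 - 354*k^5*v^2 - 177*k^5*v - 44*k^4*v^4 - 88*k^4*v^3 - 44*k^4*v^2 + 9*k^3*v^5 + 18*k^3*v^4 + 9*k^3*v^3 + 2*k^2*v^6 + 4*k^2*v^5 + 2*k^2*v^4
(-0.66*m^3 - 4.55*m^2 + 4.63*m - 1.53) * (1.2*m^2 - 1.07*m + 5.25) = -0.792*m^5 - 4.7538*m^4 + 6.9595*m^3 - 30.6776*m^2 + 25.9446*m - 8.0325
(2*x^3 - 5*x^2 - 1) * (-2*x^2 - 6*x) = -4*x^5 - 2*x^4 + 30*x^3 + 2*x^2 + 6*x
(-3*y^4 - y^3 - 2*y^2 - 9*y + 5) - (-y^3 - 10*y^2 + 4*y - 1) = -3*y^4 + 8*y^2 - 13*y + 6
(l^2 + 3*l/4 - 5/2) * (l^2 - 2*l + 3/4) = l^4 - 5*l^3/4 - 13*l^2/4 + 89*l/16 - 15/8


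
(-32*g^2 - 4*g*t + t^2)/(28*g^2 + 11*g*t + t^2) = (-8*g + t)/(7*g + t)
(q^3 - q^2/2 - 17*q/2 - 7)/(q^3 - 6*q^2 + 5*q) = (2*q^3 - q^2 - 17*q - 14)/(2*q*(q^2 - 6*q + 5))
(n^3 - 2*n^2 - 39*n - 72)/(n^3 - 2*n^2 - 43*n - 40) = (n^2 + 6*n + 9)/(n^2 + 6*n + 5)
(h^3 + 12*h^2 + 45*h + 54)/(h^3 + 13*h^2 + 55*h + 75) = (h^2 + 9*h + 18)/(h^2 + 10*h + 25)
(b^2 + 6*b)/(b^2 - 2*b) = (b + 6)/(b - 2)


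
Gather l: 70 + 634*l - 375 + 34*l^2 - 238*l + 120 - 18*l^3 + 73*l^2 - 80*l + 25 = -18*l^3 + 107*l^2 + 316*l - 160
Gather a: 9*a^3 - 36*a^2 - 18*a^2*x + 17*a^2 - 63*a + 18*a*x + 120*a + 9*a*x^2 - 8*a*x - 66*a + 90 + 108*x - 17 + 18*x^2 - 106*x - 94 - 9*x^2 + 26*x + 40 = 9*a^3 + a^2*(-18*x - 19) + a*(9*x^2 + 10*x - 9) + 9*x^2 + 28*x + 19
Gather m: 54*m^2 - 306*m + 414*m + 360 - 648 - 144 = 54*m^2 + 108*m - 432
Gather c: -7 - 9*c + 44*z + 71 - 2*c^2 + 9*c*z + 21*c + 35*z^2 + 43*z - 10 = -2*c^2 + c*(9*z + 12) + 35*z^2 + 87*z + 54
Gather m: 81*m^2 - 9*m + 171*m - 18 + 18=81*m^2 + 162*m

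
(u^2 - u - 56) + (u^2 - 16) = 2*u^2 - u - 72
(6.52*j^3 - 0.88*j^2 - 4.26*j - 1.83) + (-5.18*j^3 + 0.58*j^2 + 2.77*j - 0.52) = 1.34*j^3 - 0.3*j^2 - 1.49*j - 2.35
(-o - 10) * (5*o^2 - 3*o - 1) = -5*o^3 - 47*o^2 + 31*o + 10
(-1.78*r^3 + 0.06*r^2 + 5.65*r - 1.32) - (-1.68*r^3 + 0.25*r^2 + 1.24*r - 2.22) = -0.1*r^3 - 0.19*r^2 + 4.41*r + 0.9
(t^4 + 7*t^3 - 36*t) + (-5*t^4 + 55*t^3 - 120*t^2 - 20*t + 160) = -4*t^4 + 62*t^3 - 120*t^2 - 56*t + 160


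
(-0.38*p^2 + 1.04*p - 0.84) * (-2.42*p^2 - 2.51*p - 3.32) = 0.9196*p^4 - 1.563*p^3 + 0.684*p^2 - 1.3444*p + 2.7888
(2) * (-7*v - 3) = -14*v - 6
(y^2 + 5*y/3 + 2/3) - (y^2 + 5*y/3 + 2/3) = 0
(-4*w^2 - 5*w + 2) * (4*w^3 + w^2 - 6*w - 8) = -16*w^5 - 24*w^4 + 27*w^3 + 64*w^2 + 28*w - 16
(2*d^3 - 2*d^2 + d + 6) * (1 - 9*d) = -18*d^4 + 20*d^3 - 11*d^2 - 53*d + 6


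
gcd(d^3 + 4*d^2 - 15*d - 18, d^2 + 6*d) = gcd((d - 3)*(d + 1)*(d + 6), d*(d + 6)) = d + 6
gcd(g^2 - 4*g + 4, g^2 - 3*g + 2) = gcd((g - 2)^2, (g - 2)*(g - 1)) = g - 2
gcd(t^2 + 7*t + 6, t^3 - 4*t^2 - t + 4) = t + 1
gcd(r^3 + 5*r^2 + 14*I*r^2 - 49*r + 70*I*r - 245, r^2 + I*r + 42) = r + 7*I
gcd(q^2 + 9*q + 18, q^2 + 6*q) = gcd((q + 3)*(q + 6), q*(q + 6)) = q + 6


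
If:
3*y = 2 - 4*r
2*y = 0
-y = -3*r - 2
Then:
No Solution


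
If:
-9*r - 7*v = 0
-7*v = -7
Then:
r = -7/9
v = 1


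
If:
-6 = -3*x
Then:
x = 2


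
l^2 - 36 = (l - 6)*(l + 6)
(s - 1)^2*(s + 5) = s^3 + 3*s^2 - 9*s + 5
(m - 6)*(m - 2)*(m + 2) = m^3 - 6*m^2 - 4*m + 24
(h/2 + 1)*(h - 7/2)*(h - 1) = h^3/2 - 5*h^2/4 - 11*h/4 + 7/2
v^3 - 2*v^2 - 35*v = v*(v - 7)*(v + 5)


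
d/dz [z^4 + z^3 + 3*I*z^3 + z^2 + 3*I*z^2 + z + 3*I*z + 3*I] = 4*z^3 + z^2*(3 + 9*I) + z*(2 + 6*I) + 1 + 3*I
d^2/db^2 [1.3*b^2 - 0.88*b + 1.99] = 2.60000000000000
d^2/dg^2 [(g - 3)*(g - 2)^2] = 6*g - 14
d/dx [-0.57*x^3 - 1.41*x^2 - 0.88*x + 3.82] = -1.71*x^2 - 2.82*x - 0.88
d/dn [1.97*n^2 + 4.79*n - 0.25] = 3.94*n + 4.79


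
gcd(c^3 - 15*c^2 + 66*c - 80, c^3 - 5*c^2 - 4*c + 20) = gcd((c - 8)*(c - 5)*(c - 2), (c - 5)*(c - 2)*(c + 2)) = c^2 - 7*c + 10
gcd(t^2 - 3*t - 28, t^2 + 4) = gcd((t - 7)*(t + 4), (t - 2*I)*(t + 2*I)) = 1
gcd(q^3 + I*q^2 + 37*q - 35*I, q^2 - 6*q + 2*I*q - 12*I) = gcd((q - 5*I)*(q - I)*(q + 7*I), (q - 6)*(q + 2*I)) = 1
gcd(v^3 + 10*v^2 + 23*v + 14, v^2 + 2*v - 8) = 1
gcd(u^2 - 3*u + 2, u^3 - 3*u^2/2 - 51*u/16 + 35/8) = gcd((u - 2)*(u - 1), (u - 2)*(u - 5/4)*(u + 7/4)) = u - 2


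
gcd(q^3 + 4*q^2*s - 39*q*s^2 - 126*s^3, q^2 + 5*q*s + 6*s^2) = q + 3*s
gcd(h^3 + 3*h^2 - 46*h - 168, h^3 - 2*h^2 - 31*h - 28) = h^2 - 3*h - 28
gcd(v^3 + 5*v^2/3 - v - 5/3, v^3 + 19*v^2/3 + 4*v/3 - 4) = v + 1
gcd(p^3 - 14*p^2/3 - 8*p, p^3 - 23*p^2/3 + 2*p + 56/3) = p + 4/3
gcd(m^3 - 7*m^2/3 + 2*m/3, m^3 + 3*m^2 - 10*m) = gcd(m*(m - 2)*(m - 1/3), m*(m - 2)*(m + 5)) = m^2 - 2*m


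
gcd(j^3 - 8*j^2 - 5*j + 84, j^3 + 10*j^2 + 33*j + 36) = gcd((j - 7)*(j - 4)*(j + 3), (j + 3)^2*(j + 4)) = j + 3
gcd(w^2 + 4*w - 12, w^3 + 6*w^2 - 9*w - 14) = w - 2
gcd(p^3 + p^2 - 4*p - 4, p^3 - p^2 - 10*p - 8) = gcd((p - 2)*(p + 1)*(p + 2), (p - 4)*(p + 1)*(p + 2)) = p^2 + 3*p + 2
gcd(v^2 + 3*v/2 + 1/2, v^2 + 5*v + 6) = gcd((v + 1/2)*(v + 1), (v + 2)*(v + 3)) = 1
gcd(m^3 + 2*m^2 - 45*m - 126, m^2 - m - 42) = m^2 - m - 42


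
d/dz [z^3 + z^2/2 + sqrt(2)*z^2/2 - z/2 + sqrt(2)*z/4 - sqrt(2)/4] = 3*z^2 + z + sqrt(2)*z - 1/2 + sqrt(2)/4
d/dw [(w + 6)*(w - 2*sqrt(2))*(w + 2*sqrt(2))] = 3*w^2 + 12*w - 8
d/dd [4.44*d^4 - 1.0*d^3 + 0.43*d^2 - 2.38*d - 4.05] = 17.76*d^3 - 3.0*d^2 + 0.86*d - 2.38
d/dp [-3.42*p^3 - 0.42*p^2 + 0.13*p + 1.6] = -10.26*p^2 - 0.84*p + 0.13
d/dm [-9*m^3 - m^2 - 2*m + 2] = -27*m^2 - 2*m - 2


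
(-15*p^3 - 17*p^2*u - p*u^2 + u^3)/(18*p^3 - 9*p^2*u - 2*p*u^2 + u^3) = (-5*p^2 - 4*p*u + u^2)/(6*p^2 - 5*p*u + u^2)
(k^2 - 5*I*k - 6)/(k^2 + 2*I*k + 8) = (k - 3*I)/(k + 4*I)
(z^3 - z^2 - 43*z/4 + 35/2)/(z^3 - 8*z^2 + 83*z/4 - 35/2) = (2*z + 7)/(2*z - 7)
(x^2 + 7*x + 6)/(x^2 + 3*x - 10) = (x^2 + 7*x + 6)/(x^2 + 3*x - 10)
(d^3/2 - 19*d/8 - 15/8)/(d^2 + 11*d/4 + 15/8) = (2*d^2 - 3*d - 5)/(4*d + 5)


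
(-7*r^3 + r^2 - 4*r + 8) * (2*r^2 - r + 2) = -14*r^5 + 9*r^4 - 23*r^3 + 22*r^2 - 16*r + 16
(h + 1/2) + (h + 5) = 2*h + 11/2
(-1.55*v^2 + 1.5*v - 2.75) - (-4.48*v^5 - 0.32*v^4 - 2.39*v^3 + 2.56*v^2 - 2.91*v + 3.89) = 4.48*v^5 + 0.32*v^4 + 2.39*v^3 - 4.11*v^2 + 4.41*v - 6.64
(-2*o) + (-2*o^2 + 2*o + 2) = 2 - 2*o^2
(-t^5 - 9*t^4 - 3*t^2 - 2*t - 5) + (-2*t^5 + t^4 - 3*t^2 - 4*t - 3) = -3*t^5 - 8*t^4 - 6*t^2 - 6*t - 8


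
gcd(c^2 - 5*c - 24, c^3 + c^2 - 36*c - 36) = 1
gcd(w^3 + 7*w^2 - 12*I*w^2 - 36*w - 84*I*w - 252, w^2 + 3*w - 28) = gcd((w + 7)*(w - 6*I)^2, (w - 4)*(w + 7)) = w + 7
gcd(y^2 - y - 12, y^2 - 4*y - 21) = y + 3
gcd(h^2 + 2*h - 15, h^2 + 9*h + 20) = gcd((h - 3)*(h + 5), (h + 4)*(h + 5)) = h + 5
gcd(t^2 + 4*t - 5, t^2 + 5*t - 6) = t - 1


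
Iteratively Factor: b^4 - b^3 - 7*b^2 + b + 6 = (b - 3)*(b^3 + 2*b^2 - b - 2) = (b - 3)*(b + 1)*(b^2 + b - 2) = (b - 3)*(b - 1)*(b + 1)*(b + 2)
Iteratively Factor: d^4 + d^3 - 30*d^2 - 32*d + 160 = (d + 4)*(d^3 - 3*d^2 - 18*d + 40) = (d - 2)*(d + 4)*(d^2 - d - 20) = (d - 2)*(d + 4)^2*(d - 5)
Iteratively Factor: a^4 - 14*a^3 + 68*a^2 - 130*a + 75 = (a - 3)*(a^3 - 11*a^2 + 35*a - 25) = (a - 5)*(a - 3)*(a^2 - 6*a + 5) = (a - 5)*(a - 3)*(a - 1)*(a - 5)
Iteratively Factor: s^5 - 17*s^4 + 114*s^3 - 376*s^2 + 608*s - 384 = (s - 4)*(s^4 - 13*s^3 + 62*s^2 - 128*s + 96) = (s - 4)*(s - 2)*(s^3 - 11*s^2 + 40*s - 48) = (s - 4)^2*(s - 2)*(s^2 - 7*s + 12) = (s - 4)^2*(s - 3)*(s - 2)*(s - 4)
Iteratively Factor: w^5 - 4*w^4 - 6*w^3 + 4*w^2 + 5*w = (w - 1)*(w^4 - 3*w^3 - 9*w^2 - 5*w) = w*(w - 1)*(w^3 - 3*w^2 - 9*w - 5) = w*(w - 1)*(w + 1)*(w^2 - 4*w - 5) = w*(w - 5)*(w - 1)*(w + 1)*(w + 1)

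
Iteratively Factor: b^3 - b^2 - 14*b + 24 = (b - 2)*(b^2 + b - 12) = (b - 2)*(b + 4)*(b - 3)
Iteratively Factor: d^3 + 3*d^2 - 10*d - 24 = (d + 4)*(d^2 - d - 6) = (d + 2)*(d + 4)*(d - 3)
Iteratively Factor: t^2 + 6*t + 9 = (t + 3)*(t + 3)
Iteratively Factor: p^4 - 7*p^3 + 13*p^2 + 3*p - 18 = (p - 2)*(p^3 - 5*p^2 + 3*p + 9) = (p - 2)*(p + 1)*(p^2 - 6*p + 9) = (p - 3)*(p - 2)*(p + 1)*(p - 3)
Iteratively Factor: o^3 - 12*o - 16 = (o + 2)*(o^2 - 2*o - 8) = (o + 2)^2*(o - 4)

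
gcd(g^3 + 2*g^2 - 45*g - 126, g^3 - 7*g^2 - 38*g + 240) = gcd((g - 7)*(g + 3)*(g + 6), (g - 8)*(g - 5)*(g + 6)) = g + 6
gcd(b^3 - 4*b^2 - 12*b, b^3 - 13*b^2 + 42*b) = b^2 - 6*b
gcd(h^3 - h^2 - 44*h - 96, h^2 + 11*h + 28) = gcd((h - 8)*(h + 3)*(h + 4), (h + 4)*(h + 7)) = h + 4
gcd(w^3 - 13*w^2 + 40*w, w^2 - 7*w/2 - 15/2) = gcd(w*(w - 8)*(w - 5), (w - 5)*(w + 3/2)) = w - 5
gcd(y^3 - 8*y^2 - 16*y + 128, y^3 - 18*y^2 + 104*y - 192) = y^2 - 12*y + 32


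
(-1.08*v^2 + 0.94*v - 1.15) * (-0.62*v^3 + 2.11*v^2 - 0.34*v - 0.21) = 0.6696*v^5 - 2.8616*v^4 + 3.0636*v^3 - 2.5193*v^2 + 0.1936*v + 0.2415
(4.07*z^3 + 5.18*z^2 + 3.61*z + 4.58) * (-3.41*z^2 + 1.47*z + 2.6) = -13.8787*z^5 - 11.6809*z^4 + 5.8865*z^3 + 3.1569*z^2 + 16.1186*z + 11.908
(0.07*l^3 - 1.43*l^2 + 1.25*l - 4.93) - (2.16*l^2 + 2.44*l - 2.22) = 0.07*l^3 - 3.59*l^2 - 1.19*l - 2.71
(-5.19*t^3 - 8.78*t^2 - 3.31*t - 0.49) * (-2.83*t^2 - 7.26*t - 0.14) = 14.6877*t^5 + 62.5268*t^4 + 73.8367*t^3 + 26.6465*t^2 + 4.0208*t + 0.0686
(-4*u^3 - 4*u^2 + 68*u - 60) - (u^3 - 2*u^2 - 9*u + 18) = -5*u^3 - 2*u^2 + 77*u - 78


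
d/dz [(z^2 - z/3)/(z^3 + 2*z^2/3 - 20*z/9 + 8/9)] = 3*(-9*z^3 - 18*z + 4)/(27*z^5 + 54*z^4 - 72*z^3 - 80*z^2 + 112*z - 32)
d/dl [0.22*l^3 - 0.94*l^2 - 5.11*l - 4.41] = 0.66*l^2 - 1.88*l - 5.11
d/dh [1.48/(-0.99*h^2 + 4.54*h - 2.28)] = (2.9304*h - 6.7192)/(0.99*h^2 - 4.54*h + 2.28)^2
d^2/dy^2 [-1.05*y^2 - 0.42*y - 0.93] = -2.10000000000000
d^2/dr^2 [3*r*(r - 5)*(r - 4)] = 18*r - 54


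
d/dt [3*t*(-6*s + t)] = -18*s + 6*t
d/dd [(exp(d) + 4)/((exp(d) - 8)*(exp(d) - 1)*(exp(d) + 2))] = (-2*exp(3*d) - 5*exp(2*d) + 56*exp(d) + 56)*exp(d)/(exp(6*d) - 14*exp(5*d) + 29*exp(4*d) + 172*exp(3*d) - 124*exp(2*d) - 320*exp(d) + 256)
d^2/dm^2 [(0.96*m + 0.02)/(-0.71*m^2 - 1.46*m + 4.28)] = (-(0.96*m + 0.02)*(1.42*m + 1.46)*(2.84*m + 2.92) + (4.0896*m + 2.8316)*(0.71*m^2 + 1.46*m - 4.28))/(0.71*m^2 + 1.46*m - 4.28)^3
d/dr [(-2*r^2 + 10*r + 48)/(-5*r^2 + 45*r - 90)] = 4*(-2*r^2 + 42*r - 153)/(5*(r^4 - 18*r^3 + 117*r^2 - 324*r + 324))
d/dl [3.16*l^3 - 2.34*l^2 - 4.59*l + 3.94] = 9.48*l^2 - 4.68*l - 4.59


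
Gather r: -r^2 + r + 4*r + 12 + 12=-r^2 + 5*r + 24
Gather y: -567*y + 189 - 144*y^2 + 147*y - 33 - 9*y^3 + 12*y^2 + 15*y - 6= -9*y^3 - 132*y^2 - 405*y + 150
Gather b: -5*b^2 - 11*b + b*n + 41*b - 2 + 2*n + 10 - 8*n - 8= -5*b^2 + b*(n + 30) - 6*n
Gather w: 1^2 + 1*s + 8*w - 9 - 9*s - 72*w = -8*s - 64*w - 8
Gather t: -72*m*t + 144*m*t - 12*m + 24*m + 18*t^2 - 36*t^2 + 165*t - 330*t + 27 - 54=12*m - 18*t^2 + t*(72*m - 165) - 27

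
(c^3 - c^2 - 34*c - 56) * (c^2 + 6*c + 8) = c^5 + 5*c^4 - 32*c^3 - 268*c^2 - 608*c - 448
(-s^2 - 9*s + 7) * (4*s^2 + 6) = -4*s^4 - 36*s^3 + 22*s^2 - 54*s + 42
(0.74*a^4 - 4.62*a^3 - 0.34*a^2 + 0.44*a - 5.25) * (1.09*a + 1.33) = 0.8066*a^5 - 4.0516*a^4 - 6.5152*a^3 + 0.0274*a^2 - 5.1373*a - 6.9825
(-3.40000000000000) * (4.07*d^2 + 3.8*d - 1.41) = -13.838*d^2 - 12.92*d + 4.794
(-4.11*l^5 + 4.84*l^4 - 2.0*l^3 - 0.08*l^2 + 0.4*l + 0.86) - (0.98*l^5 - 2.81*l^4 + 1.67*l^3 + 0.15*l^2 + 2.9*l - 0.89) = -5.09*l^5 + 7.65*l^4 - 3.67*l^3 - 0.23*l^2 - 2.5*l + 1.75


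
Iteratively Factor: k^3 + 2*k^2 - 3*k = (k)*(k^2 + 2*k - 3) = k*(k - 1)*(k + 3)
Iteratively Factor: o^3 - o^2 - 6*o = (o)*(o^2 - o - 6) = o*(o - 3)*(o + 2)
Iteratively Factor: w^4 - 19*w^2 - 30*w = (w)*(w^3 - 19*w - 30) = w*(w + 3)*(w^2 - 3*w - 10) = w*(w - 5)*(w + 3)*(w + 2)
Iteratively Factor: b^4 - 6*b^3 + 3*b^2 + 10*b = (b - 5)*(b^3 - b^2 - 2*b) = b*(b - 5)*(b^2 - b - 2) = b*(b - 5)*(b + 1)*(b - 2)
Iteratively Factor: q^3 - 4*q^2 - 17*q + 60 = (q + 4)*(q^2 - 8*q + 15) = (q - 3)*(q + 4)*(q - 5)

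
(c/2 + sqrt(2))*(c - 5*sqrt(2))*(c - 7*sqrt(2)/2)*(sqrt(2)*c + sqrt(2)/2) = sqrt(2)*c^4/2 - 13*c^3/2 + sqrt(2)*c^3/4 - 13*c^2/4 + sqrt(2)*c^2/2 + sqrt(2)*c/4 + 70*c + 35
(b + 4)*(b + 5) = b^2 + 9*b + 20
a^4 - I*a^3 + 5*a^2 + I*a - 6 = (a - 3*I)*(a + 2*I)*(-I*a - I)*(I*a - I)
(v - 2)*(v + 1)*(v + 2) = v^3 + v^2 - 4*v - 4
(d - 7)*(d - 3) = d^2 - 10*d + 21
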